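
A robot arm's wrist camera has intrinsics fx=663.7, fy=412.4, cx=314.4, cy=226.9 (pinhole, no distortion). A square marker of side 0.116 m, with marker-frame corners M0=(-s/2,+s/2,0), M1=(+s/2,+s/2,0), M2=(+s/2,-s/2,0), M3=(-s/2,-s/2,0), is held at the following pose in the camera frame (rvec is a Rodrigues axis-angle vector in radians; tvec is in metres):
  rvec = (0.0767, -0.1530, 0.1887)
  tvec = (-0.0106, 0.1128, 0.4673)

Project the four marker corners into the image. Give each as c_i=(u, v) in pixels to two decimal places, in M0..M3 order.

Intrinsics K: fx=663.7, fy=412.4, cx=314.4, cy=226.9
Marker side s = 0.116 m; corners in marker frame (Z=0):
  M0 = (-0.0580, +0.0580, 0)
  M1 = (+0.0580, +0.0580, 0)
  M2 = (+0.0580, -0.0580, 0)
  M3 = (-0.0580, -0.0580, 0)
rvec = (0.0767, -0.1530, 0.1887), |rvec| = θ = 0.25475 rad = 14.596°
Rodrigues: sinθ=0.25201, 1−cosθ=0.03227; R = I + sinθ·[k]× + (1−cosθ)·[k]×²:
    [+0.97065 -0.19250 -0.14415]
    [+0.18083 +0.97937 -0.09023]
    [+0.15855 +0.06152 +0.98543]
t = (-0.0106, 0.1128, 0.4673) m
M0: Pc = R·M0+t = (-0.07806, +0.15912, +0.46167); u = 663.7·(-0.07806)/0.46167 + 314.4 = 202.1768, v = 412.4·(+0.15912)/0.46167 + 226.9 = 369.0335
M1: Pc = R·M1+t = (+0.03453, +0.18009, +0.48006); u = 663.7·(+0.03453)/0.48006 + 314.4 = 362.1423, v = 412.4·(+0.18009)/0.48006 + 226.9 = 381.6080
M2: Pc = R·M2+t = (+0.05686, +0.06648, +0.47293); u = 663.7·(+0.05686)/0.47293 + 314.4 = 394.2005, v = 412.4·(+0.06648)/0.47293 + 226.9 = 284.8758
M3: Pc = R·M3+t = (-0.05573, +0.04551, +0.45454); u = 663.7·(-0.05573)/0.45454 + 314.4 = 233.0209, v = 412.4·(+0.04551)/0.45454 + 226.9 = 268.1899

c0=(202.18, 369.03) c1=(362.14, 381.61) c2=(394.20, 284.88) c3=(233.02, 268.19)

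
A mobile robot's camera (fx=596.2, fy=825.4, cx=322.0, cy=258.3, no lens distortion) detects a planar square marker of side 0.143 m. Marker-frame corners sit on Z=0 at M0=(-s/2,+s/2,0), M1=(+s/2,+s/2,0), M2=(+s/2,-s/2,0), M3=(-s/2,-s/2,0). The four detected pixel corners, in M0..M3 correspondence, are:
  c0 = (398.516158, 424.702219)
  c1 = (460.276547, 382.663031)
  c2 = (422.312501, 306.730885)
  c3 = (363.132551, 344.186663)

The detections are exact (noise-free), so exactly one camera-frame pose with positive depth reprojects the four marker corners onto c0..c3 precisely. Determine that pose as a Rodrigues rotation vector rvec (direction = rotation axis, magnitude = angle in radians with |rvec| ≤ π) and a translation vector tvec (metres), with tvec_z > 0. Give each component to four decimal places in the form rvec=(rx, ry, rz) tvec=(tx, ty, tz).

rvec=(-0.5873, -0.1237, -0.4528) tvec=(0.1808, 0.1539, 1.2122)

Intrinsics K: fx=596.2, fy=825.4, cx=322.0, cy=258.3
Marker side s = 0.143 m; corners in marker frame (Z=0):
  M0 = (-0.0715, +0.0715, 0)
  M1 = (+0.0715, +0.0715, 0)
  M2 = (+0.0715, -0.0715, 0)
  M3 = (-0.0715, -0.0715, 0)
Detected image corners:
  c0 = (398.516158, 424.702219) px
  c1 = (460.276547, 382.663031) px
  c2 = (422.312501, 306.730885) px
  c3 = (363.132551, 344.186663) px
Planar DLT: solve 8×8 A·h = b for H (H[2,2]=1):
  H  [+503.70472 +84.73345 +410.93785]
  H  [-205.54196 +394.37552 +363.12118]
  H  [+0.19731 -0.41808 +1.00000]
B = K⁻¹H; ‖b₁‖=0.824976, ‖b₂‖=0.824976; λ = 2/(‖b₁‖+‖b₂‖) = 1.212156, sign → tz>0 ⇒ λ=+1.212156
r₁ = λ·B[:,0] = (+0.89493,-0.37670,+0.23917); r₂ = λ·B[:,1] = (+0.44598,+0.73776,-0.50677)
r₃ = r₁×r₂ = (+0.01445,+0.56019,+0.82824); SVD([r₁ r₂ r₃]) → R = UVᵀ:
  R  [+0.89493 +0.44598 +0.01445]
  R  [-0.37670 +0.73776 +0.56019]
  R  [+0.23917 -0.50677 +0.82824]
t = (+0.18082, +0.15394, +1.21216) m
tr R = 2.460922; θ = arccos((tr R − 1)/2) = 0.751799 rad = 43.075°
axis k = ((R−Rᵀ)₃₂, (R−Rᵀ)₁₃, (R−Rᵀ)₂₁) / (2 sinθ) = (-0.781139, -0.164520, -0.602292)
rvec = θ·k = (-0.587260, -0.123686, -0.452802)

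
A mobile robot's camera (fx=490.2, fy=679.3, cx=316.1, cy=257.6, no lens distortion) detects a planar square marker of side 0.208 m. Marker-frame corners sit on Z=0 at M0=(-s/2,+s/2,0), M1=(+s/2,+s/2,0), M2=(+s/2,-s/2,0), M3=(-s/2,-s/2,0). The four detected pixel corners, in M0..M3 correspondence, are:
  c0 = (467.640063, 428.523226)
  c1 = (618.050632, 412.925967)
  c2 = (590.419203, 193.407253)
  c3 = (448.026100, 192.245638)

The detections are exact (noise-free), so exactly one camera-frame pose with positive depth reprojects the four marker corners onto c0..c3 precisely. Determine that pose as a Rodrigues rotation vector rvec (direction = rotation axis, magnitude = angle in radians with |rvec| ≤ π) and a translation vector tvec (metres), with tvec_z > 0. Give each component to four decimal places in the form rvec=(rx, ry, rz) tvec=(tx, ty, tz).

rvec=(-0.2033, -0.2111, -0.0368) tvec=(0.2731, 0.0411, 0.6165)

Intrinsics K: fx=490.2, fy=679.3, cx=316.1, cy=257.6
Marker side s = 0.208 m; corners in marker frame (Z=0):
  M0 = (-0.1040, +0.1040, 0)
  M1 = (+0.1040, +0.1040, 0)
  M2 = (+0.1040, -0.1040, 0)
  M3 = (-0.1040, -0.1040, 0)
Detected image corners:
  c0 = (467.640063, 428.523226) px
  c1 = (618.050632, 412.925967) px
  c2 = (590.419203, 193.407253) px
  c3 = (448.026100, 192.245638) px
Planar DLT: solve 8×8 A·h = b for H (H[2,2]=1):
  H  [+885.59876 -54.98298 +533.25715]
  H  [+71.99565 +996.45501 +302.86976]
  H  [+0.34345 -0.31870 +1.00000]
B = K⁻¹H; ‖b₁‖=1.622100, ‖b₂‖=1.622100; λ = 2/(‖b₁‖+‖b₂‖) = 0.616485, sign → tz>0 ⇒ λ=+0.616485
r₁ = λ·B[:,0] = (+0.97721,-0.01495,+0.21173); r₂ = λ·B[:,1] = (+0.05755,+0.97882,-0.19648)
r₃ = r₁×r₂ = (-0.20431,+0.20418,+0.95738); SVD([r₁ r₂ r₃]) → R = UVᵀ:
  R  [+0.97721 +0.05755 -0.20431]
  R  [-0.01495 +0.97882 +0.20418]
  R  [+0.21173 -0.19648 +0.95738]
t = (+0.27310, +0.04108, +0.61648) m
tr R = 2.913408; θ = arccos((tr R − 1)/2) = 0.295338 rad = 16.922°
axis k = ((R−Rᵀ)₃₂, (R−Rᵀ)₁₃, (R−Rᵀ)₂₁) / (2 sinθ) = (-0.688267, -0.714687, -0.124544)
rvec = θ·k = (-0.203271, -0.211074, -0.036783)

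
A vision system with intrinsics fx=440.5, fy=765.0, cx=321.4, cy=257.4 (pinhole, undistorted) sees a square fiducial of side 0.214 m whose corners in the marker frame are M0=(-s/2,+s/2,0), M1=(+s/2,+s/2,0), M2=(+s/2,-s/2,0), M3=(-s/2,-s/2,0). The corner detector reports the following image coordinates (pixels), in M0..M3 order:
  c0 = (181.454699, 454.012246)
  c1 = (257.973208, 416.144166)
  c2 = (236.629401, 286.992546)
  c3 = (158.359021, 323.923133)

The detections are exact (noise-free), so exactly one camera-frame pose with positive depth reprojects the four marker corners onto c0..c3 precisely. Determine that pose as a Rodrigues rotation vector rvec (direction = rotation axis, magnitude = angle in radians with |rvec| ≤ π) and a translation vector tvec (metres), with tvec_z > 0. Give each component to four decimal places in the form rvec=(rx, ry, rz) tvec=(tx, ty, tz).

rvec=(0.0963, -0.0847, -0.2621) tvec=(-0.3049, 0.1770, 1.1944)

Intrinsics K: fx=440.5, fy=765.0, cx=321.4, cy=257.4
Marker side s = 0.214 m; corners in marker frame (Z=0):
  M0 = (-0.1070, +0.1070, 0)
  M1 = (+0.1070, +0.1070, 0)
  M2 = (+0.1070, -0.1070, 0)
  M3 = (-0.1070, -0.1070, 0)
Detected image corners:
  c0 = (181.454699, 454.012246) px
  c1 = (257.973208, 416.144166) px
  c2 = (236.629401, 286.992546) px
  c3 = (158.359021, 323.923133) px
Planar DLT: solve 8×8 A·h = b for H (H[2,2]=1):
  H  [+374.00768 +122.31222 +208.95549]
  H  [-152.79159 +638.53945 +370.76444]
  H  [+0.05940 +0.08872 +1.00000]
B = K⁻¹H; ‖b₁‖=0.837245, ‖b₂‖=0.837245; λ = 2/(‖b₁‖+‖b₂‖) = 1.194393, sign → tz>0 ⇒ λ=+1.194393
r₁ = λ·B[:,0] = (+0.96234,-0.26242,+0.07094); r₂ = λ·B[:,1] = (+0.25433,+0.96130,+0.10597)
r₃ = r₁×r₂ = (-0.09600,-0.08394,+0.99184); SVD([r₁ r₂ r₃]) → R = UVᵀ:
  R  [+0.96234 +0.25433 -0.09600]
  R  [-0.26242 +0.96130 -0.08394]
  R  [+0.07094 +0.10597 +0.99184]
t = (-0.30489, +0.17700, +1.19439) m
tr R = 2.915473; θ = arccos((tr R − 1)/2) = 0.291770 rad = 16.717°
axis k = ((R−Rᵀ)₃₂, (R−Rᵀ)₁₃, (R−Rᵀ)₂₁) / (2 sinθ) = (+0.330098, -0.290194, -0.898233)
rvec = θ·k = (+0.096313, -0.084670, -0.262077)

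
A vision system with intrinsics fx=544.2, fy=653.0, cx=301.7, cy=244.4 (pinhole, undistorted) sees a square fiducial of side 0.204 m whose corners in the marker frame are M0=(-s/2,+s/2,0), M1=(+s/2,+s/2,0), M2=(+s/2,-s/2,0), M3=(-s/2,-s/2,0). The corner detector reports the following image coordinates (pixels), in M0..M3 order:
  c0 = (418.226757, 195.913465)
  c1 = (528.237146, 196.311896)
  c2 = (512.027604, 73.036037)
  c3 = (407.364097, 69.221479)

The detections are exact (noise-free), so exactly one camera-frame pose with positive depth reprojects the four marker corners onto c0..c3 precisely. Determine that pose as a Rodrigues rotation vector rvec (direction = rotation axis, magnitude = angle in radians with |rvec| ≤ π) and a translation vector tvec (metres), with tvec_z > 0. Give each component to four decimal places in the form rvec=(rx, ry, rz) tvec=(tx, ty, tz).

Intrinsics K: fx=544.2, fy=653.0, cx=301.7, cy=244.4
Marker side s = 0.204 m; corners in marker frame (Z=0):
  M0 = (-0.1020, +0.1020, 0)
  M1 = (+0.1020, +0.1020, 0)
  M2 = (+0.1020, -0.1020, 0)
  M3 = (-0.1020, -0.1020, 0)
Detected image corners:
  c0 = (418.226757, 195.913465) px
  c1 = (528.237146, 196.311896) px
  c2 = (512.027604, 73.036037) px
  c3 = (407.364097, 69.221479) px
Planar DLT: solve 8×8 A·h = b for H (H[2,2]=1):
  H  [+590.36697 -55.50660 +467.04087]
  H  [+29.04153 +577.58774 +131.96785]
  H  [+0.13839 -0.26164 +1.00000]
B = K⁻¹H; ‖b₁‖=1.017592, ‖b₂‖=1.017592; λ = 2/(‖b₁‖+‖b₂‖) = 0.982712, sign → tz>0 ⇒ λ=+0.982712
r₁ = λ·B[:,0] = (+0.99068,-0.00720,+0.13600); r₂ = λ·B[:,1] = (+0.04231,+0.96545,-0.25712)
r₃ = r₁×r₂ = (-0.12945,+0.26047,+0.95676); SVD([r₁ r₂ r₃]) → R = UVᵀ:
  R  [+0.99068 +0.04231 -0.12945]
  R  [-0.00720 +0.96545 +0.26047]
  R  [+0.13600 -0.25712 +0.95676]
t = (+0.29857, -0.16920, +0.98271) m
tr R = 2.912900; θ = arccos((tr R − 1)/2) = 0.296209 rad = 16.972°
axis k = ((R−Rᵀ)₃₂, (R−Rᵀ)₁₃, (R−Rᵀ)₂₁) / (2 sinθ) = (-0.886598, -0.454702, -0.084799)
rvec = θ·k = (-0.262618, -0.134687, -0.025118)

rvec=(-0.2626, -0.1347, -0.0251) tvec=(0.2986, -0.1692, 0.9827)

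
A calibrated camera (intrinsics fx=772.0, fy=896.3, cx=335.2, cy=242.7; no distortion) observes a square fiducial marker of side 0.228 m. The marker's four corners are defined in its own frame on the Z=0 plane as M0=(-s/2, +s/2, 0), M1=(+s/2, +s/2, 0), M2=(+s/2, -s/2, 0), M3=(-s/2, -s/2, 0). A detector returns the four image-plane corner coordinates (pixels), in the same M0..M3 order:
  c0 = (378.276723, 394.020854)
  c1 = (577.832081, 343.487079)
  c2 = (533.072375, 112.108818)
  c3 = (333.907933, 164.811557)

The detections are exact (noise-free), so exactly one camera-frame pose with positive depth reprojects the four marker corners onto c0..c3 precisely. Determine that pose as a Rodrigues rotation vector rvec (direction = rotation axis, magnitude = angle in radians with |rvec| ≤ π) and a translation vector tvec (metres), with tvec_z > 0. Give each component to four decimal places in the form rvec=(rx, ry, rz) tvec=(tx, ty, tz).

rvec=(0.0045, 0.0355, -0.2210) tvec=(0.1347, 0.0107, 0.8658)

Intrinsics K: fx=772.0, fy=896.3, cx=335.2, cy=242.7
Marker side s = 0.228 m; corners in marker frame (Z=0):
  M0 = (-0.1140, +0.1140, 0)
  M1 = (+0.1140, +0.1140, 0)
  M2 = (+0.1140, -0.1140, 0)
  M3 = (-0.1140, -0.1140, 0)
Detected image corners:
  c0 = (378.276723, 394.020854) px
  c1 = (577.832081, 343.487079) px
  c2 = (533.072375, 112.108818) px
  c3 = (333.907933, 164.811557) px
Planar DLT: solve 8×8 A·h = b for H (H[2,2]=1):
  H  [+855.62014 +195.72822 +455.30594]
  H  [-236.83727 +1010.19114 +253.73614]
  H  [-0.04117 +0.00060 +1.00000]
B = K⁻¹H; ‖b₁‖=1.155016, ‖b₂‖=1.155016; λ = 2/(‖b₁‖+‖b₂‖) = 0.865789, sign → tz>0 ⇒ λ=+0.865789
r₁ = λ·B[:,0] = (+0.97505,-0.21912,-0.03565); r₂ = λ·B[:,1] = (+0.21928,+0.97566,+0.00052)
r₃ = r₁×r₂ = (+0.03466,-0.00833,+0.99936); SVD([r₁ r₂ r₃]) → R = UVᵀ:
  R  [+0.97505 +0.21928 +0.03466]
  R  [-0.21912 +0.97566 -0.00833]
  R  [-0.03565 +0.00052 +0.99936]
t = (+0.13470, +0.01066, +0.86579) m
tr R = 2.950072; θ = arccos((tr R − 1)/2) = 0.223913 rad = 12.829°
axis k = ((R−Rᵀ)₃₂, (R−Rᵀ)₁₃, (R−Rᵀ)₂₁) / (2 sinθ) = (+0.019925, +0.158327, -0.987186)
rvec = θ·k = (+0.004461, +0.035451, -0.221044)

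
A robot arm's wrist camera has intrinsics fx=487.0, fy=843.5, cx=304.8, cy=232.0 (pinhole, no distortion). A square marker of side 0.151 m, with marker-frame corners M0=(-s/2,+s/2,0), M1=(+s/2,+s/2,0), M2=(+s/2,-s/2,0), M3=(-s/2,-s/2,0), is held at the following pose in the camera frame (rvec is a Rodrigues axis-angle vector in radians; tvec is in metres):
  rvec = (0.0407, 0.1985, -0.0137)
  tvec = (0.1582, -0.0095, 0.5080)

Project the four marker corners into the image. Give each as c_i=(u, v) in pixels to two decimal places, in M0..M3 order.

c0=(384.00, 338.92) c1=(534.08, 342.88) c2=(534.20, 84.60) c3=(382.41, 95.39)

Intrinsics K: fx=487.0, fy=843.5, cx=304.8, cy=232.0
Marker side s = 0.151 m; corners in marker frame (Z=0):
  M0 = (-0.0755, +0.0755, 0)
  M1 = (+0.0755, +0.0755, 0)
  M2 = (+0.0755, -0.0755, 0)
  M3 = (-0.0755, -0.0755, 0)
rvec = (0.0407, 0.1985, -0.0137), |rvec| = θ = 0.20309 rad = 11.636°
Rodrigues: sinθ=0.20170, 1−cosθ=0.02055; R = I + sinθ·[k]× + (1−cosθ)·[k]×²:
    [+0.98027 +0.01763 +0.19686]
    [-0.00958 +0.99908 -0.04178]
    [-0.19742 +0.03907 +0.97954]
t = (0.1582, -0.0095, 0.5080) m
M0: Pc = R·M0+t = (+0.08552, +0.06665, +0.52585); u = 487.0·(+0.08552)/0.52585 + 304.8 = 384.0016, v = 843.5·(+0.06665)/0.52585 + 232.0 = 338.9167
M1: Pc = R·M1+t = (+0.23354, +0.06521, +0.49604); u = 487.0·(+0.23354)/0.49604 + 304.8 = 534.0836, v = 843.5·(+0.06521)/0.49604 + 232.0 = 342.8819
M2: Pc = R·M2+t = (+0.23088, -0.08565, +0.49015); u = 487.0·(+0.23088)/0.49015 + 304.8 = 534.1977, v = 843.5·(-0.08565)/0.49015 + 232.0 = 84.5967
M3: Pc = R·M3+t = (+0.08286, -0.08421, +0.51996); u = 487.0·(+0.08286)/0.51996 + 304.8 = 382.4065, v = 843.5·(-0.08421)/0.51996 + 232.0 = 95.3943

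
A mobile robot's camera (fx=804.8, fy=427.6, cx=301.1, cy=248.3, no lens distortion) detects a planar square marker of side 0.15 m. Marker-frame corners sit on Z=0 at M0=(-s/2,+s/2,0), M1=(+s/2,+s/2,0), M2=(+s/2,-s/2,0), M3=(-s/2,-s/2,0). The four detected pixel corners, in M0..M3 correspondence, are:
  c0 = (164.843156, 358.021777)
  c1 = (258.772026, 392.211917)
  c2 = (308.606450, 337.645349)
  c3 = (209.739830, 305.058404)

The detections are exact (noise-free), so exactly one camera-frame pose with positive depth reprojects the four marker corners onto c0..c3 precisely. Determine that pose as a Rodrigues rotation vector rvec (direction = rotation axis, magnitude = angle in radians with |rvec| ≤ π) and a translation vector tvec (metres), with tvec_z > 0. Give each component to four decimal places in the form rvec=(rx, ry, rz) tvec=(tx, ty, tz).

Intrinsics K: fx=804.8, fy=427.6, cx=301.1, cy=248.3
Marker side s = 0.15 m; corners in marker frame (Z=0):
  M0 = (-0.0750, +0.0750, 0)
  M1 = (+0.0750, +0.0750, 0)
  M2 = (+0.0750, -0.0750, 0)
  M3 = (-0.0750, -0.0750, 0)
Detected image corners:
  c0 = (164.843156, 358.021777) px
  c1 = (258.772026, 392.211917) px
  c2 = (308.606450, 337.645349) px
  c3 = (209.739830, 305.058404) px
Planar DLT: solve 8×8 A·h = b for H (H[2,2]=1):
  H  [+568.28891 -271.39064 +234.02059]
  H  [+113.04134 +423.35934 +348.21685]
  H  [-0.31480 +0.18681 +1.00000]
B = K⁻¹H; ‖b₁‖=0.988869, ‖b₂‖=0.988869; λ = 2/(‖b₁‖+‖b₂‖) = 1.011256, sign → tz>0 ⇒ λ=+1.011256
r₁ = λ·B[:,0] = (+0.83317,+0.45219,-0.31834); r₂ = λ·B[:,1] = (-0.41169,+0.89153,+0.18891)
r₃ = r₁×r₂ = (+0.36924,-0.02634,+0.92896); SVD([r₁ r₂ r₃]) → R = UVᵀ:
  R  [+0.83317 -0.41169 +0.36924]
  R  [+0.45219 +0.89153 -0.02634]
  R  [-0.31834 +0.18891 +0.92896]
t = (-0.08429, +0.23630, +1.01126) m
tr R = 2.653667; θ = arccos((tr R − 1)/2) = 0.597342 rad = 34.225°
axis k = ((R−Rᵀ)₃₂, (R−Rᵀ)₁₃, (R−Rᵀ)₂₁) / (2 sinθ) = (+0.191348, +0.611238, +0.767967)
rvec = θ·k = (+0.114300, +0.365118, +0.458739)

rvec=(0.1143, 0.3651, 0.4587) tvec=(-0.0843, 0.2363, 1.0113)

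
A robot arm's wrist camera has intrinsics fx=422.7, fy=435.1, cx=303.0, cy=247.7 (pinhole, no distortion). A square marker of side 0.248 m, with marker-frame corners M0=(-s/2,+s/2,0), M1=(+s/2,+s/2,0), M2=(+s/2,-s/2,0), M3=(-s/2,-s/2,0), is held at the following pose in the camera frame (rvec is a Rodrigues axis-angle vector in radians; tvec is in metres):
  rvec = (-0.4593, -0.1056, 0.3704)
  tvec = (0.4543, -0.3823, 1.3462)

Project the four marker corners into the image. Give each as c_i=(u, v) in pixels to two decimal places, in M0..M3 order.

Intrinsics K: fx=422.7, fy=435.1, cx=303.0, cy=247.7
Marker side s = 0.248 m; corners in marker frame (Z=0):
  M0 = (-0.1240, +0.1240, 0)
  M1 = (+0.1240, +0.1240, 0)
  M2 = (+0.1240, -0.1240, 0)
  M3 = (-0.1240, -0.1240, 0)
rvec = (-0.4593, -0.1056, 0.3704), |rvec| = θ = 0.59942 rad = 34.344°
Rodrigues: sinθ=0.56416, 1−cosθ=0.17434; R = I + sinθ·[k]× + (1−cosθ)·[k]×²:
    [+0.92802 -0.32508 -0.18193]
    [+0.37215 +0.83107 +0.41331]
    [+0.01684 -0.45126 +0.89223]
t = (0.4543, -0.3823, 1.3462) m
M0: Pc = R·M0+t = (+0.29892, -0.32539, +1.28815); u = 422.7·(+0.29892)/1.28815 + 303.0 = 401.0873, v = 435.1·(-0.32539)/1.28815 + 247.7 = 137.7920
M1: Pc = R·M1+t = (+0.52906, -0.23310, +1.29233); u = 422.7·(+0.52906)/1.29233 + 303.0 = 476.0481, v = 435.1·(-0.23310)/1.29233 + 247.7 = 169.2201
M2: Pc = R·M2+t = (+0.60968, -0.43921, +1.40425); u = 422.7·(+0.60968)/1.40425 + 303.0 = 486.5247, v = 435.1·(-0.43921)/1.40425 + 247.7 = 111.6134
M3: Pc = R·M3+t = (+0.37954, -0.53150, +1.40007); u = 422.7·(+0.37954)/1.40007 + 303.0 = 417.5870, v = 435.1·(-0.53150)/1.40007 + 247.7 = 82.5256

c0=(401.09, 137.79) c1=(476.05, 169.22) c2=(486.52, 111.61) c3=(417.59, 82.53)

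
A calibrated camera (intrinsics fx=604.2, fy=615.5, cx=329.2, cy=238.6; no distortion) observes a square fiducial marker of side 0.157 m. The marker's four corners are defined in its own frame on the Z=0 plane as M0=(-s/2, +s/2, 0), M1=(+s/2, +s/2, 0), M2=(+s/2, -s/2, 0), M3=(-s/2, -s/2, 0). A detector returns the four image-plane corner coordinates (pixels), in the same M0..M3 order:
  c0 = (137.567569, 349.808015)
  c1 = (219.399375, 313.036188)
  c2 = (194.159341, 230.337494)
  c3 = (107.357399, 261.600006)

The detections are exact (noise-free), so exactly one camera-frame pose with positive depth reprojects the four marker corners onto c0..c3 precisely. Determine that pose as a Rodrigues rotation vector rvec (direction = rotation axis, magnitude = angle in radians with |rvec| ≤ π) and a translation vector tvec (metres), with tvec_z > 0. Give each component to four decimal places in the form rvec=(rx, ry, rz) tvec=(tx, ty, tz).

rvec=(0.1469, -0.5845, -0.3089) tvec=(-0.2822, 0.0854, 1.0480)

Intrinsics K: fx=604.2, fy=615.5, cx=329.2, cy=238.6
Marker side s = 0.157 m; corners in marker frame (Z=0):
  M0 = (-0.0785, +0.0785, 0)
  M1 = (+0.0785, +0.0785, 0)
  M2 = (+0.0785, -0.0785, 0)
  M3 = (-0.0785, -0.0785, 0)
Detected image corners:
  c0 = (137.567569, 349.808015) px
  c1 = (219.399375, 313.036188) px
  c2 = (194.159341, 230.337494) px
  c3 = (107.357399, 261.600006) px
Planar DLT: solve 8×8 A·h = b for H (H[2,2]=1):
  H  [+618.31889 +210.97515 +166.49136]
  H  [-73.97858 +604.98183 +288.74720]
  H  [+0.49528 +0.21259 +1.00000]
B = K⁻¹H; ‖b₁‖=0.954225, ‖b₂‖=0.954225; λ = 2/(‖b₁‖+‖b₂‖) = 1.047971, sign → tz>0 ⇒ λ=+1.047971
r₁ = λ·B[:,0] = (+0.78966,-0.32716,+0.51904); r₂ = λ·B[:,1] = (+0.24454,+0.94370,+0.22279)
r₃ = r₁×r₂ = (-0.56270,-0.04901,+0.82521); SVD([r₁ r₂ r₃]) → R = UVᵀ:
  R  [+0.78966 +0.24454 -0.56270]
  R  [-0.32716 +0.94370 -0.04901]
  R  [+0.51904 +0.22279 +0.82521]
t = (-0.28221, +0.08538, +1.04797) m
tr R = 2.558564; θ = arccos((tr R − 1)/2) = 0.677277 rad = 38.805°
axis k = ((R−Rᵀ)₃₂, (R−Rᵀ)₁₃, (R−Rᵀ)₂₁) / (2 sinθ) = (+0.216858, -0.863079, -0.456144)
rvec = θ·k = (+0.146873, -0.584544, -0.308935)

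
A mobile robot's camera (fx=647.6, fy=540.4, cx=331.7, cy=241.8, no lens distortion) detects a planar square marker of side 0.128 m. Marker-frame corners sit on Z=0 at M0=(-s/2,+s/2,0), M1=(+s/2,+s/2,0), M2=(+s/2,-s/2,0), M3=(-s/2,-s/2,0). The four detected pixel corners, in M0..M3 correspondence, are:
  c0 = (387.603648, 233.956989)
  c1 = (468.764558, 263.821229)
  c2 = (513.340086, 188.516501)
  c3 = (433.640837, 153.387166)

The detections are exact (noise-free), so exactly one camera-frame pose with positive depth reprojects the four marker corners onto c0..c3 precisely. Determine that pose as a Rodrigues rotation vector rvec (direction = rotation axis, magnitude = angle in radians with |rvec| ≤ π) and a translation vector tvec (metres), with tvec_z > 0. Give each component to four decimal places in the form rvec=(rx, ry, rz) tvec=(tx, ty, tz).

Intrinsics K: fx=647.6, fy=540.4, cx=331.7, cy=241.8
Marker side s = 0.128 m; corners in marker frame (Z=0):
  M0 = (-0.0640, +0.0640, 0)
  M1 = (+0.0640, +0.0640, 0)
  M2 = (+0.0640, -0.0640, 0)
  M3 = (-0.0640, -0.0640, 0)
Detected image corners:
  c0 = (387.603648, 233.956989) px
  c1 = (468.764558, 263.821229) px
  c2 = (513.340086, 188.516501) px
  c3 = (433.640837, 153.387166) px
Planar DLT: solve 8×8 A·h = b for H (H[2,2]=1):
  H  [+842.70378 -297.07657 +451.87832]
  H  [+353.49771 +634.66279 +210.72846]
  H  [+0.47533 +0.12578 +1.00000]
B = K⁻¹H; ‖b₁‖=1.240879, ‖b₂‖=1.240879; λ = 2/(‖b₁‖+‖b₂‖) = 0.805881, sign → tz>0 ⇒ λ=+0.805881
r₁ = λ·B[:,0] = (+0.85247,+0.35576,+0.38306); r₂ = λ·B[:,1] = (-0.42160,+0.90110,+0.10136)
r₃ = r₁×r₂ = (-0.30912,-0.24791,+0.91814); SVD([r₁ r₂ r₃]) → R = UVᵀ:
  R  [+0.85247 -0.42160 -0.30912]
  R  [+0.35576 +0.90110 -0.24791]
  R  [+0.38306 +0.10136 +0.91814]
t = (+0.14955, -0.04634, +0.80588) m
tr R = 2.671708; θ = arccos((tr R − 1)/2) = 0.581110 rad = 33.295°
axis k = ((R−Rᵀ)₃₂, (R−Rᵀ)₁₃, (R−Rᵀ)₂₁) / (2 sinθ) = (+0.318125, -0.630453, +0.708043)
rvec = θ·k = (+0.184866, -0.366362, +0.411451)

rvec=(0.1849, -0.3664, 0.4115) tvec=(0.1496, -0.0463, 0.8059)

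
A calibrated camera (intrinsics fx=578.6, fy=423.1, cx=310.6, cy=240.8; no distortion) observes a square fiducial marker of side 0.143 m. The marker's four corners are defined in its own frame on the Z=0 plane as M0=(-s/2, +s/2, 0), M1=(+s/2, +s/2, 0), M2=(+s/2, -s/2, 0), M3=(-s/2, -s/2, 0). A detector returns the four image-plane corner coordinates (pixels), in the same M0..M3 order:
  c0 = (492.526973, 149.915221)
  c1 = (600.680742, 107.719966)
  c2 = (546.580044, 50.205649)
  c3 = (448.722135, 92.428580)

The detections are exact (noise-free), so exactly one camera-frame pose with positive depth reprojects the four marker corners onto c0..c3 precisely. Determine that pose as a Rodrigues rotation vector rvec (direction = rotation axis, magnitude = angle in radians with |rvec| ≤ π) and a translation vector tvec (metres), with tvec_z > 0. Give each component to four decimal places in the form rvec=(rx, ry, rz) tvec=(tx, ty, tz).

rvec=(-0.3470, 0.3896, -0.4023) tvec=(0.2783, -0.2569, 0.7698)

Intrinsics K: fx=578.6, fy=423.1, cx=310.6, cy=240.8
Marker side s = 0.143 m; corners in marker frame (Z=0):
  M0 = (-0.0715, +0.0715, 0)
  M1 = (+0.0715, +0.0715, 0)
  M2 = (+0.0715, -0.0715, 0)
  M3 = (-0.0715, -0.0715, 0)
Detected image corners:
  c0 = (492.526973, 149.915221) px
  c1 = (600.680742, 107.719966) px
  c2 = (546.580044, 50.205649) px
  c3 = (448.722135, 92.428580) px
Planar DLT: solve 8×8 A·h = b for H (H[2,2]=1):
  H  [+519.07315 +71.39375 +519.81269]
  H  [-333.48670 +350.36228 +99.58233]
  H  [-0.38289 -0.51702 +1.00000]
B = K⁻¹H; ‖b₁‖=1.299109, ‖b₂‖=1.299109; λ = 2/(‖b₁‖+‖b₂‖) = 0.769758, sign → tz>0 ⇒ λ=+0.769758
r₁ = λ·B[:,0] = (+0.84878,-0.43898,-0.29473); r₂ = λ·B[:,1] = (+0.30862,+0.86393,-0.39798)
r₃ = r₁×r₂ = (+0.42933,+0.24683,+0.86876); SVD([r₁ r₂ r₃]) → R = UVᵀ:
  R  [+0.84878 +0.30862 +0.42933]
  R  [-0.43898 +0.86393 +0.24683]
  R  [-0.29473 -0.39798 +0.86876]
t = (+0.27833, -0.25692, +0.76976) m
tr R = 2.581469; θ = arccos((tr R − 1)/2) = 0.658788 rad = 37.746°
axis k = ((R−Rᵀ)₃₂, (R−Rᵀ)₁₃, (R−Rᵀ)₂₁) / (2 sinθ) = (-0.526670, +0.591400, -0.610626)
rvec = θ·k = (-0.346964, +0.389608, -0.402273)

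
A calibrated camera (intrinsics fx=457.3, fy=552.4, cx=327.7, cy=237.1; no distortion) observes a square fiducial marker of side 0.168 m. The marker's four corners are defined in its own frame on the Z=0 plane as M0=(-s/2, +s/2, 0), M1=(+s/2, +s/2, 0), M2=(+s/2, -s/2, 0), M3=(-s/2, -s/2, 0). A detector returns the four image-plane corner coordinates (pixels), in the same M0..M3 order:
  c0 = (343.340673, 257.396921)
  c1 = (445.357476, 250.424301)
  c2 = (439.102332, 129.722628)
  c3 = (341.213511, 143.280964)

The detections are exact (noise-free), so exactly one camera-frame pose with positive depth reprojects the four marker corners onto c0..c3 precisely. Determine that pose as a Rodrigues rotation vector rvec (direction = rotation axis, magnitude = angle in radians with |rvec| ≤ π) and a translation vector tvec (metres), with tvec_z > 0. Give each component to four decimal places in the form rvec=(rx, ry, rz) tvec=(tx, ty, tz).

rvec=(-0.1748, 0.2806, -0.0413) tvec=(0.1058, -0.0596, 0.7678)

Intrinsics K: fx=457.3, fy=552.4, cx=327.7, cy=237.1
Marker side s = 0.168 m; corners in marker frame (Z=0):
  M0 = (-0.0840, +0.0840, 0)
  M1 = (+0.0840, +0.0840, 0)
  M2 = (+0.0840, -0.0840, 0)
  M3 = (-0.0840, -0.0840, 0)
Detected image corners:
  c0 = (343.340673, 257.396921) px
  c1 = (445.357476, 250.424301) px
  c2 = (439.102332, 129.722628) px
  c3 = (341.213511, 143.280964) px
Planar DLT: solve 8×8 A·h = b for H (H[2,2]=1):
  H  [+455.83066 -66.02167 +390.72641]
  H  [-130.60248 +653.18986 +194.21985]
  H  [-0.35408 -0.23098 +1.00000]
B = K⁻¹H; ‖b₁‖=1.302420, ‖b₂‖=1.302420; λ = 2/(‖b₁‖+‖b₂‖) = 0.767801, sign → tz>0 ⇒ λ=+0.767801
r₁ = λ·B[:,0] = (+0.96015,-0.06484,-0.27186); r₂ = λ·B[:,1] = (+0.01624,+0.98401,-0.17735)
r₃ = r₁×r₂ = (+0.27901,+0.16587,+0.94585); SVD([r₁ r₂ r₃]) → R = UVᵀ:
  R  [+0.96015 +0.01624 +0.27901]
  R  [-0.06484 +0.98401 +0.16587]
  R  [-0.27186 -0.17735 +0.94585]
t = (+0.10582, -0.05960, +0.76780) m
tr R = 2.890017; θ = arccos((tr R − 1)/2) = 0.333175 rad = 19.090°
axis k = ((R−Rᵀ)₃₂, (R−Rᵀ)₁₃, (R−Rᵀ)₂₁) / (2 sinθ) = (-0.524721, +0.842201, -0.123957)
rvec = θ·k = (-0.174824, +0.280601, -0.041300)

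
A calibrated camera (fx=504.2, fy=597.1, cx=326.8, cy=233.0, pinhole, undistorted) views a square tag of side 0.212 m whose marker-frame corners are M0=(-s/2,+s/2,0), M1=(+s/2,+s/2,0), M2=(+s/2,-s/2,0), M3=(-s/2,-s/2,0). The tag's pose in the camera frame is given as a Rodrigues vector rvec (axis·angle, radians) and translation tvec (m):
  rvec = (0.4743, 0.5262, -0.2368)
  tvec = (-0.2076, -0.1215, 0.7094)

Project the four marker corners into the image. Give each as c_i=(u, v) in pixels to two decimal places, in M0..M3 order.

c0=(163.19, 218.53) c1=(266.37, 198.57) c2=(200.33, 15.50) c3=(96.20, 66.07)

Intrinsics K: fx=504.2, fy=597.1, cx=326.8, cy=233.0
Marker side s = 0.212 m; corners in marker frame (Z=0):
  M0 = (-0.1060, +0.1060, 0)
  M1 = (+0.1060, +0.1060, 0)
  M2 = (+0.1060, -0.1060, 0)
  M3 = (-0.1060, -0.1060, 0)
rvec = (0.4743, 0.5262, -0.2368), |rvec| = θ = 0.74694 rad = 42.797°
Rodrigues: sinθ=0.67940, 1−cosθ=0.26623; R = I + sinθ·[k]× + (1−cosθ)·[k]×²:
    [+0.84112 +0.33448 +0.42502]
    [-0.09629 +0.86590 -0.49087]
    [-0.53221 +0.37195 +0.76053]
t = (-0.2076, -0.1215, 0.7094) m
M0: Pc = R·M0+t = (-0.26130, -0.01951, +0.80524); u = 504.2·(-0.26130)/0.80524 + 326.8 = 163.1854, v = 597.1·(-0.01951)/0.80524 + 233.0 = 218.5345
M1: Pc = R·M1+t = (-0.08299, -0.03992, +0.69241); u = 504.2·(-0.08299)/0.69241 + 326.8 = 266.3709, v = 597.1·(-0.03992)/0.69241 + 233.0 = 198.5732
M2: Pc = R·M2+t = (-0.15390, -0.22349, +0.61356); u = 504.2·(-0.15390)/0.61356 + 326.8 = 200.3335, v = 597.1·(-0.22349)/0.61356 + 233.0 = 15.5031
M3: Pc = R·M3+t = (-0.33221, -0.20308, +0.72639); u = 504.2·(-0.33221)/0.72639 + 326.8 = 96.2041, v = 597.1·(-0.20308)/0.72639 + 233.0 = 66.0674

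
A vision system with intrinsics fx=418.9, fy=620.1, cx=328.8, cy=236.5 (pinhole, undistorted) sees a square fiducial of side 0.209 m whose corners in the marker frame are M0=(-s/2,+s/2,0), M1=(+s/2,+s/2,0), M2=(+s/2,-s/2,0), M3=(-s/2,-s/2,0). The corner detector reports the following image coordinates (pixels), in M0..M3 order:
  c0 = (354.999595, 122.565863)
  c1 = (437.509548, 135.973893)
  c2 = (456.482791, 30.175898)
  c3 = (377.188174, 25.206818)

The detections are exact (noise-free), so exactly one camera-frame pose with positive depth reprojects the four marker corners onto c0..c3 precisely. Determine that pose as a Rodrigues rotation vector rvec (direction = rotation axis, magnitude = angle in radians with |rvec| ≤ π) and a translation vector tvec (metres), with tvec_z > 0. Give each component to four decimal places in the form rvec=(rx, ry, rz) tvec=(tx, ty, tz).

Intrinsics K: fx=418.9, fy=620.1, cx=328.8, cy=236.5
Marker side s = 0.209 m; corners in marker frame (Z=0):
  M0 = (-0.1045, +0.1045, 0)
  M1 = (+0.1045, +0.1045, 0)
  M2 = (+0.1045, -0.1045, 0)
  M3 = (-0.1045, -0.1045, 0)
Detected image corners:
  c0 = (354.999595, 122.565863) px
  c1 = (437.509548, 135.973893) px
  c2 = (456.482791, 30.175898) px
  c3 = (377.188174, 25.206818) px
Planar DLT: solve 8×8 A·h = b for H (H[2,2]=1):
  H  [+235.73155 -214.52747 +405.27978]
  H  [+14.18875 +462.89159 +76.79095]
  H  [-0.37175 -0.28473 +1.00000]
B = K⁻¹H; ‖b₁‖=0.946323, ‖b₂‖=0.946323; λ = 2/(‖b₁‖+‖b₂‖) = 1.056721, sign → tz>0 ⇒ λ=+1.056721
r₁ = λ·B[:,0] = (+0.90300,+0.17400,-0.39283); r₂ = λ·B[:,1] = (-0.30500,+0.90357,-0.30088)
r₃ = r₁×r₂ = (+0.30260,+0.39151,+0.86900); SVD([r₁ r₂ r₃]) → R = UVᵀ:
  R  [+0.90300 -0.30500 +0.30260]
  R  [+0.17400 +0.90357 +0.39151]
  R  [-0.39283 -0.30088 +0.86900]
t = (+0.19293, -0.27216, +1.05672) m
tr R = 2.675567; θ = arccos((tr R − 1)/2) = 0.577586 rad = 33.093°
axis k = ((R−Rᵀ)₃₂, (R−Rᵀ)₁₃, (R−Rᵀ)₂₁) / (2 sinθ) = (-0.634053, +0.636839, +0.438648)
rvec = θ·k = (-0.366220, +0.367829, +0.253357)

rvec=(-0.3662, 0.3678, 0.2534) tvec=(0.1929, -0.2722, 1.0567)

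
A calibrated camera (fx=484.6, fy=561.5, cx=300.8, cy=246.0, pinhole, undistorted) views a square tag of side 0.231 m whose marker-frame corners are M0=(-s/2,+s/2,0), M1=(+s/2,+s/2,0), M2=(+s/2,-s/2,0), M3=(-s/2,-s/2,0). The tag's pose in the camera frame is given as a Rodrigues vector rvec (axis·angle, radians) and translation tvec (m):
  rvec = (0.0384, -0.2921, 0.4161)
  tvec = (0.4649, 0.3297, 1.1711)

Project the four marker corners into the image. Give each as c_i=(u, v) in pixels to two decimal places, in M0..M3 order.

c0=(436.27, 438.87) c1=(510.16, 470.62) c2=(546.70, 371.35) c3=(475.28, 333.98)

Intrinsics K: fx=484.6, fy=561.5, cx=300.8, cy=246.0
Marker side s = 0.231 m; corners in marker frame (Z=0):
  M0 = (-0.1155, +0.1155, 0)
  M1 = (+0.1155, +0.1155, 0)
  M2 = (+0.1155, -0.1155, 0)
  M3 = (-0.1155, -0.1155, 0)
rvec = (0.0384, -0.2921, 0.4161), |rvec| = θ = 0.50984 rad = 29.212°
Rodrigues: sinθ=0.48804, 1−cosθ=0.12718; R = I + sinθ·[k]× + (1−cosθ)·[k]×²:
    [+0.87354 -0.40379 -0.27179]
    [+0.39282 +0.91457 -0.09622]
    [+0.28743 -0.02271 +0.95753]
t = (0.4649, 0.3297, 1.1711) m
M0: Pc = R·M0+t = (+0.31737, +0.38996, +1.13528); u = 484.6·(+0.31737)/1.13528 + 300.8 = 436.2699, v = 561.5·(+0.38996)/1.13528 + 246.0 = 438.8721
M1: Pc = R·M1+t = (+0.51916, +0.48070, +1.20167); u = 484.6·(+0.51916)/1.20167 + 300.8 = 510.1603, v = 561.5·(+0.48070)/1.20167 + 246.0 = 470.6155
M2: Pc = R·M2+t = (+0.61243, +0.26944, +1.20692); u = 484.6·(+0.61243)/1.20692 + 300.8 = 546.7025, v = 561.5·(+0.26944)/1.20692 + 246.0 = 371.3516
M3: Pc = R·M3+t = (+0.41064, +0.17870, +1.14053); u = 484.6·(+0.41064)/1.14053 + 300.8 = 475.2793, v = 561.5·(+0.17870)/1.14053 + 246.0 = 333.9755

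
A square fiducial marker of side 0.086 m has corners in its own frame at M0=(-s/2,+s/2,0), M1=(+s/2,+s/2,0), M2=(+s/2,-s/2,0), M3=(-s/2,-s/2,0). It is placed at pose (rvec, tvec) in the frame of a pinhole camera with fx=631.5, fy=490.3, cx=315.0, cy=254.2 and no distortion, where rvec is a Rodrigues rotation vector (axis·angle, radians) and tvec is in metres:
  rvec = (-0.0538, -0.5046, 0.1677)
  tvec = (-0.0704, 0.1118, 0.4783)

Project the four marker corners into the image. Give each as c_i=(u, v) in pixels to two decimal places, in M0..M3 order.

c0=(156.69, 412.70) c1=(264.41, 414.32) c2=(281.05, 329.19) c3=(176.66, 320.04)

Intrinsics K: fx=631.5, fy=490.3, cx=315.0, cy=254.2
Marker side s = 0.086 m; corners in marker frame (Z=0):
  M0 = (-0.0430, +0.0430, 0)
  M1 = (+0.0430, +0.0430, 0)
  M2 = (+0.0430, -0.0430, 0)
  M3 = (-0.0430, -0.0430, 0)
rvec = (-0.0538, -0.5046, 0.1677), |rvec| = θ = 0.53445 rad = 30.622°
Rodrigues: sinθ=0.50937, 1−cosθ=0.13945; R = I + sinθ·[k]× + (1−cosθ)·[k]×²:
    [+0.86196 -0.14658 -0.48532]
    [+0.17308 +0.98486 +0.00996]
    [+0.47651 -0.09259 +0.87428]
t = (-0.0704, 0.1118, 0.4783) m
M0: Pc = R·M0+t = (-0.11377, +0.14671, +0.45383); u = 631.5·(-0.11377)/0.45383 + 315.0 = 156.6937, v = 490.3·(+0.14671)/0.45383 + 254.2 = 412.6961
M1: Pc = R·M1+t = (-0.03964, +0.16159, +0.49481); u = 631.5·(-0.03964)/0.49481 + 315.0 = 264.4114, v = 490.3·(+0.16159)/0.49481 + 254.2 = 414.3190
M2: Pc = R·M2+t = (-0.02703, +0.07689, +0.50277); u = 631.5·(-0.02703)/0.50277 + 315.0 = 281.0456, v = 490.3·(+0.07689)/0.50277 + 254.2 = 329.1864
M3: Pc = R·M3+t = (-0.10116, +0.06201, +0.46179); u = 631.5·(-0.10116)/0.46179 + 315.0 = 176.6615, v = 490.3·(+0.06201)/0.46179 + 254.2 = 320.0367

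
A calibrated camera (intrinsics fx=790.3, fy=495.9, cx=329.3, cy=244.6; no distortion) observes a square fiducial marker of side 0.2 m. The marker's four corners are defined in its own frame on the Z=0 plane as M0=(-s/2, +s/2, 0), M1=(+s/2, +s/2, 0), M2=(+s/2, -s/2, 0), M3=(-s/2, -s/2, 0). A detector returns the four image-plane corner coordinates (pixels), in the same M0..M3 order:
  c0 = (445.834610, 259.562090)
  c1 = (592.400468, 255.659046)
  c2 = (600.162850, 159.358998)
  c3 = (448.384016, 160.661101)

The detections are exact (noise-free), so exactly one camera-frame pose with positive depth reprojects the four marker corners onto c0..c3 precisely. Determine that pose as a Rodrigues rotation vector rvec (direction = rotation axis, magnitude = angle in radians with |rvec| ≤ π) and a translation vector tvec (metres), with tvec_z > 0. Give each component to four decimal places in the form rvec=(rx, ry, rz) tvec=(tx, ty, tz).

Intrinsics K: fx=790.3, fy=495.9, cx=329.3, cy=244.6
Marker side s = 0.2 m; corners in marker frame (Z=0):
  M0 = (-0.1000, +0.1000, 0)
  M1 = (+0.1000, +0.1000, 0)
  M2 = (+0.1000, -0.1000, 0)
  M3 = (-0.1000, -0.1000, 0)
Detected image corners:
  c0 = (445.834610, 259.562090) px
  c1 = (592.400468, 255.659046) px
  c2 = (600.162850, 159.358998) px
  c3 = (448.384016, 160.661101) px
Planar DLT: solve 8×8 A·h = b for H (H[2,2]=1):
  H  [+817.63780 +67.68539 +522.67873]
  H  [+15.69265 +525.39445 +209.66832]
  H  [+0.13803 +0.17950 +1.00000]
B = K⁻¹H; ‖b₁‖=0.987452, ‖b₂‖=0.987452; λ = 2/(‖b₁‖+‖b₂‖) = 1.012708, sign → tz>0 ⇒ λ=+1.012708
r₁ = λ·B[:,0] = (+0.98949,-0.03690,+0.13978); r₂ = λ·B[:,1] = (+0.01099,+0.98328,+0.18178)
r₃ = r₁×r₂ = (-0.14416,-0.17834,+0.97335); SVD([r₁ r₂ r₃]) → R = UVᵀ:
  R  [+0.98949 +0.01099 -0.14416]
  R  [-0.03690 +0.98328 -0.17834]
  R  [+0.13978 +0.18178 +0.97335]
t = (+0.24780, -0.07134, +1.01271) m
tr R = 2.946124; θ = arccos((tr R − 1)/2) = 0.232636 rad = 13.329°
axis k = ((R−Rᵀ)₃₂, (R−Rᵀ)₁₃, (R−Rᵀ)₂₁) / (2 sinθ) = (+0.781021, -0.615807, -0.103864)
rvec = θ·k = (+0.181693, -0.143259, -0.024163)

rvec=(0.1817, -0.1433, -0.0242) tvec=(0.2478, -0.0713, 1.0127)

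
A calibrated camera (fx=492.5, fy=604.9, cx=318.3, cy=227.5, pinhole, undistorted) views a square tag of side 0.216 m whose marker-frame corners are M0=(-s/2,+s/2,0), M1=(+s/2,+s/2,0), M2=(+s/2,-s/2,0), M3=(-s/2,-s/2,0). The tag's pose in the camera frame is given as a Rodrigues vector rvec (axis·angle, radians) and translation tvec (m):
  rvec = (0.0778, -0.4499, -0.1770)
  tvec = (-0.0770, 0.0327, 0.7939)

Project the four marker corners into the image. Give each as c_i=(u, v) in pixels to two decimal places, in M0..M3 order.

c0=(217.16, 353.96) c1=(338.61, 311.63) c2=(319.56, 159.13) c3=(191.68, 183.83)

Intrinsics K: fx=492.5, fy=604.9, cx=318.3, cy=227.5
Marker side s = 0.216 m; corners in marker frame (Z=0):
  M0 = (-0.1080, +0.1080, 0)
  M1 = (+0.1080, +0.1080, 0)
  M2 = (+0.1080, -0.1080, 0)
  M3 = (-0.1080, -0.1080, 0)
rvec = (0.0778, -0.4499, -0.1770), |rvec| = θ = 0.48969 rad = 28.057°
Rodrigues: sinθ=0.47035, 1−cosθ=0.11752; R = I + sinθ·[k]× + (1−cosθ)·[k]×²:
    [+0.88545 +0.15286 -0.43888]
    [-0.18716 +0.98168 -0.03570]
    [+0.42539 +0.11375 +0.89783]
t = (-0.0770, 0.0327, 0.7939) m
M0: Pc = R·M0+t = (-0.15612, +0.15894, +0.76024); u = 492.5·(-0.15612)/0.76024 + 318.3 = 217.1627, v = 604.9·(+0.15894)/0.76024 + 227.5 = 353.9593
M1: Pc = R·M1+t = (+0.03514, +0.11851, +0.85213); u = 492.5·(+0.03514)/0.85213 + 318.3 = 338.6078, v = 604.9·(+0.11851)/0.85213 + 227.5 = 311.6251
M2: Pc = R·M2+t = (+0.00212, -0.09354, +0.82756); u = 492.5·(+0.00212)/0.82756 + 318.3 = 319.5616, v = 604.9·(-0.09354)/0.82756 + 227.5 = 159.1307
M3: Pc = R·M3+t = (-0.18914, -0.05311, +0.73567); u = 492.5·(-0.18914)/0.73567 + 318.3 = 191.6814, v = 604.9·(-0.05311)/0.73567 + 227.5 = 183.8328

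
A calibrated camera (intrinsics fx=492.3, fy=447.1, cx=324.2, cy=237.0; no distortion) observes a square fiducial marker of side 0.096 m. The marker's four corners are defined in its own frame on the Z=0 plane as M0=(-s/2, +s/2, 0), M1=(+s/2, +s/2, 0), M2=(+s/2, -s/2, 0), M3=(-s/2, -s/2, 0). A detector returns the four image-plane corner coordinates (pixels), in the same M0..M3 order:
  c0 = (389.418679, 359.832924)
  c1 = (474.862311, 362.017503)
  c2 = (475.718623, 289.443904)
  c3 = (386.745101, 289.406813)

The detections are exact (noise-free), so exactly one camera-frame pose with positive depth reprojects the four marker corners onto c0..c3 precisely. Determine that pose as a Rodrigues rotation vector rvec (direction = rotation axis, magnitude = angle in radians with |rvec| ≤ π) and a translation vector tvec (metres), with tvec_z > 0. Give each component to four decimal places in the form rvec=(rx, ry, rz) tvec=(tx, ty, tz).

Intrinsics K: fx=492.3, fy=447.1, cx=324.2, cy=237.0
Marker side s = 0.096 m; corners in marker frame (Z=0):
  M0 = (-0.0480, +0.0480, 0)
  M1 = (+0.0480, +0.0480, 0)
  M2 = (+0.0480, -0.0480, 0)
  M3 = (-0.0480, -0.0480, 0)
Detected image corners:
  c0 = (389.418679, 359.832924) px
  c1 = (474.862311, 362.017503) px
  c2 = (475.718623, 289.443904) px
  c3 = (386.745101, 289.406813) px
Planar DLT: solve 8×8 A·h = b for H (H[2,2]=1):
  H  [+770.13890 +193.19525 +431.02680]
  H  [-92.08288 +882.80442 +325.89600]
  H  [-0.31947 +0.42496 +1.00000]
B = K⁻¹H; ‖b₁‖=1.803646, ‖b₂‖=1.803646; λ = 2/(‖b₁‖+‖b₂‖) = 0.554433, sign → tz>0 ⇒ λ=+0.554433
r₁ = λ·B[:,0] = (+0.98398,-0.02030,-0.17712); r₂ = λ·B[:,1] = (+0.06242,+0.96984,+0.23561)
r₃ = r₁×r₂ = (+0.16700,-0.24289,+0.95557); SVD([r₁ r₂ r₃]) → R = UVᵀ:
  R  [+0.98398 +0.06242 +0.16700]
  R  [-0.02030 +0.96984 -0.24289]
  R  [-0.17712 +0.23561 +0.95557]
t = (+0.12031, +0.11024, +0.55443) m
tr R = 2.909391; θ = arccos((tr R − 1)/2) = 0.302161 rad = 17.313°
axis k = ((R−Rᵀ)₃₂, (R−Rᵀ)₁₃, (R−Rᵀ)₂₁) / (2 sinθ) = (+0.803978, +0.578189, -0.138983)
rvec = θ·k = (+0.242931, +0.174706, -0.041995)

rvec=(0.2429, 0.1747, -0.0420) tvec=(0.1203, 0.1102, 0.5544)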